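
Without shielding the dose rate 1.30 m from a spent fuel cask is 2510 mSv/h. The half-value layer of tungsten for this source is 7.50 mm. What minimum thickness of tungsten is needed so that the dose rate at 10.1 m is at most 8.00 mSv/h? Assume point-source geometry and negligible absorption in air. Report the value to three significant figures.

17.8 mm

At 10.1 m, distance alone gives (1.30/10.1)² = 0.01657, so 2510 × 0.01657 = 41.59 mSv/h.
Further attenuation needed: 41.59/8.00 = 5.199.
n = log₂(5.199) = 2.378 half-value layers.
Thickness = 2.378 × 7.50 mm = 17.84 mm.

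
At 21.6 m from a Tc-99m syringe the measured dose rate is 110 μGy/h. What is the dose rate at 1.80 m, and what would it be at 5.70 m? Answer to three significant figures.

Using I₁d₁² = I₂d₂²,
At 1.80 m: 110 × (21.6/1.80)² = 110 × 144.0 = 15840 μGy/h
At 5.70 m: 15840 × (1.80/5.70)² = 15840 × 0.09972 = 1580 μGy/h.

15800 μGy/h; 1580 μGy/h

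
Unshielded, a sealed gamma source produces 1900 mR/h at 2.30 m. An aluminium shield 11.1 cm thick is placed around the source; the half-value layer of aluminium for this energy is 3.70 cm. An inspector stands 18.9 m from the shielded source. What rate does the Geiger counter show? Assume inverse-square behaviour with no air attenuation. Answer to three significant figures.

Distance alone: (2.30/18.9)² = 0.01481, so 1900 × 0.01481 = 28.14 mR/h.
Shield: 11.1/3.70 = 3.000 half-value layers → attenuation 2^(−3.000) = 0.1250.
Combined: 28.14 × 0.1250 = 3.518 mR/h.

3.52 mR/h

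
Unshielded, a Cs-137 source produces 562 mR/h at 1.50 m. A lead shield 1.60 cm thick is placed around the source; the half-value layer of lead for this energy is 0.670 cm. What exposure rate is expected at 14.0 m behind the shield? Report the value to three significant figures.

Distance alone: (1.50/14.0)² = 0.01148, so 562 × 0.01148 = 6.452 mR/h.
Shield: 1.60/0.670 = 2.388 half-value layers → attenuation 2^(−2.388) = 0.1910.
Combined: 6.452 × 0.1910 = 1.232 mR/h.

1.23 mR/h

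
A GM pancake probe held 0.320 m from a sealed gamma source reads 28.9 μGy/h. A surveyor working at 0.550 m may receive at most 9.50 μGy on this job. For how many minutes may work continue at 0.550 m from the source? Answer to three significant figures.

58.3 min

Since intensity falls as 1/r², rate at 0.550 m:
28.9 × (0.320/0.550)² = 28.9 × 0.3385 = 9.783 μGy/h.
Stay time = 9.50 μGy ÷ 9.783 μGy/h = 0.9711 h = 58.27 min.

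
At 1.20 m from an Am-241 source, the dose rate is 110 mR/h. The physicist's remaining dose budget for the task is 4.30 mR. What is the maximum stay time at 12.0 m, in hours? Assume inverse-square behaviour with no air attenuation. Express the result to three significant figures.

3.91 h

Applying the 1/r² law, rate at 12.0 m:
(1.20/12.0)² = 0.01000, so 110 × 0.01000 = 1.100 mR/h.
Stay time = 4.30 mR ÷ 1.100 mR/h = 3.909 h.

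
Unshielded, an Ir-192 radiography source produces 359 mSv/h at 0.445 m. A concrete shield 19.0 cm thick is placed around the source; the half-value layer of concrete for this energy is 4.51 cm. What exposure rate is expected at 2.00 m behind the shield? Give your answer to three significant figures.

0.958 mSv/h

Distance alone: 359 × (0.445/2.00)² = 359 × 0.04951 = 17.77 mSv/h.
Shield: 19.0/4.51 = 4.213 half-value layers → attenuation 2^(−4.213) = 0.05392.
Combined: 17.77 × 0.05392 = 0.9582 mSv/h.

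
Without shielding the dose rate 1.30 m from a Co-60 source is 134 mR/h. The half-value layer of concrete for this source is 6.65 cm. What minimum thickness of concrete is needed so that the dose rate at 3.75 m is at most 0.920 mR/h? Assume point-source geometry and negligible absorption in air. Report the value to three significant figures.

At 3.75 m, distance alone gives (1.30/3.75)² = 0.1202, so 134 × 0.1202 = 16.11 mR/h.
Further attenuation needed: 16.11/0.920 = 17.51.
n = log₂(17.51) = 4.130 half-value layers.
Thickness = 4.130 × 6.65 cm = 27.46 cm.

27.5 cm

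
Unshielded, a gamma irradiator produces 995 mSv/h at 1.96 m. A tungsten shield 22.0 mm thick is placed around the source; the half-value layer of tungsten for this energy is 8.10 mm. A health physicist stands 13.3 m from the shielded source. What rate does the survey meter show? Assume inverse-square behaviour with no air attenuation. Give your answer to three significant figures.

3.29 mSv/h

Distance alone: 995 × (1.96/13.3)² = 995 × 0.02172 = 21.61 mSv/h.
Shield: 22.0/8.10 = 2.716 half-value layers → attenuation 2^(−2.716) = 0.1522.
Combined: 21.61 × 0.1522 = 3.289 mSv/h.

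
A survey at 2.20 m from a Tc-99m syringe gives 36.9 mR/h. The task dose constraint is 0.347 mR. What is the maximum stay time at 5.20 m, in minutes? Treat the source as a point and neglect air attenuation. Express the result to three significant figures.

3.15 min

Since intensity falls as 1/r², rate at 5.20 m:
36.9 × (2.20/5.20)² = 36.9 × 0.1790 = 6.605 mR/h.
Stay time = 0.347 mR ÷ 6.605 mR/h = 0.05254 h = 3.152 min.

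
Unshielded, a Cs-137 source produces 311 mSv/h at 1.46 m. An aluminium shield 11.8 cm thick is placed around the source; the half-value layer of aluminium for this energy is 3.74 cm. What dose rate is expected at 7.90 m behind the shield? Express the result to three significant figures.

Distance alone: (1.46/7.90)² = 0.03415, so 311 × 0.03415 = 10.62 mSv/h.
Shield: 11.8/3.74 = 3.155 half-value layers → attenuation 2^(−3.155) = 0.1123.
Combined: 10.62 × 0.1123 = 1.193 mSv/h.

1.19 mSv/h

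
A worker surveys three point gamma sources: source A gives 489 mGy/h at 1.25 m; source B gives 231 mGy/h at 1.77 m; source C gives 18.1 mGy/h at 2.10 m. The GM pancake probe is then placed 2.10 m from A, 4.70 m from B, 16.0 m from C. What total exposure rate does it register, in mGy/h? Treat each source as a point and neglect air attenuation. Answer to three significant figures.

By superposition, sum each source's inverse-square contribution:
A: 489 × (1.25/2.10)² = 173.3 mGy/h
B: 231 × (1.77/4.70)² = 32.76 mGy/h
C: 18.1 × (2.10/16.0)² = 0.3118 mGy/h
Total = 173.3 + 32.76 + 0.3118 = 206.4 mGy/h.

206 mGy/h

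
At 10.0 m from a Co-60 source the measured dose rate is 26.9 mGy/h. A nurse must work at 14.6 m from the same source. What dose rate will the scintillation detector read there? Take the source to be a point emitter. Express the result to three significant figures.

Since intensity falls as 1/r², scaling from 10.0 m to 14.6 m:
26.9 × (10.0/14.6)² = 26.9 × 0.4691 = 12.62 mGy/h.

12.6 mGy/h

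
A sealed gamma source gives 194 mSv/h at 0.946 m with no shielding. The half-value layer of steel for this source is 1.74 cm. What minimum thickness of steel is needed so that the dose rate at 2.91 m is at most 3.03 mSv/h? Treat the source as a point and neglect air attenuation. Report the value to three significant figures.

At 2.91 m, distance alone gives 194 × (0.946/2.91)² = 194 × 0.1057 = 20.51 mSv/h.
Further attenuation needed: 20.51/3.03 = 6.769.
n = log₂(6.769) = 2.759 half-value layers.
Thickness = 2.759 × 1.74 cm = 4.801 cm.

4.80 cm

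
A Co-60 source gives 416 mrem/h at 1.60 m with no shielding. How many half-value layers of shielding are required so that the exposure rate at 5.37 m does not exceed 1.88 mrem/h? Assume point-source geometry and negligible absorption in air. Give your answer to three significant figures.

At 5.37 m, distance alone gives (1.60/5.37)² = 0.08878, so 416 × 0.08878 = 36.93 mrem/h.
Further attenuation needed: 36.93/1.88 = 19.64.
n = log₂(19.64) = 4.296 half-value layers.

4.30 half-value layers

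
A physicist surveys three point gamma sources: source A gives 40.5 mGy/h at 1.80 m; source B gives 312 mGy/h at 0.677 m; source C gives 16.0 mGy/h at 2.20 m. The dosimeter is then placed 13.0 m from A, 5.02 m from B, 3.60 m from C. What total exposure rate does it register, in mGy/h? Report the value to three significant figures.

12.4 mGy/h

By superposition, sum each source's inverse-square contribution:
A: 40.5 × (1.80/13.0)² = 0.7764 mGy/h
B: 312 × (0.677/5.02)² = 5.674 mGy/h
C: 16.0 × (2.20/3.60)² = 5.975 mGy/h
Total = 0.7764 + 5.674 + 5.975 = 12.43 mGy/h.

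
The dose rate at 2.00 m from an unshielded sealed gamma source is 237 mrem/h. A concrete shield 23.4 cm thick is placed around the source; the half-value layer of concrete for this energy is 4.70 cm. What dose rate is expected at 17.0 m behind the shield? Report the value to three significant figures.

0.104 mrem/h

Distance alone: (2.00/17.0)² = 0.01384, so 237 × 0.01384 = 3.280 mrem/h.
Shield: 23.4/4.70 = 4.979 half-value layers → attenuation 2^(−4.979) = 0.03171.
Combined: 3.280 × 0.03171 = 0.1040 mrem/h.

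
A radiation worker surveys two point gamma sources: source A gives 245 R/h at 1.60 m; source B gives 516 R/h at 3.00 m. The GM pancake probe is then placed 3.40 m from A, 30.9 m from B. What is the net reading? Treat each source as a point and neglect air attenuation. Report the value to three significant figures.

By superposition, sum each source's inverse-square contribution:
A: 245 × (1.60/3.40)² = 54.26 R/h
B: 516 × (3.00/30.9)² = 4.864 R/h
Total = 54.26 + 4.864 = 59.12 R/h.

59.1 R/h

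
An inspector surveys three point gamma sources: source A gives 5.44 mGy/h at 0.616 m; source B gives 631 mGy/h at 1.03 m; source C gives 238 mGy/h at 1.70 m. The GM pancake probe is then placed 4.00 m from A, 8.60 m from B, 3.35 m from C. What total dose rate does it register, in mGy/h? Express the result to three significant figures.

Each source contributes Iᵢ·(dᵢ/rᵢ)²; contributions add.
A: 5.44 × (0.616/4.00)² = 0.1290 mGy/h
B: 631 × (1.03/8.60)² = 9.051 mGy/h
C: 238 × (1.70/3.35)² = 61.29 mGy/h
Total = 0.1290 + 9.051 + 61.29 = 70.47 mGy/h.

70.5 mGy/h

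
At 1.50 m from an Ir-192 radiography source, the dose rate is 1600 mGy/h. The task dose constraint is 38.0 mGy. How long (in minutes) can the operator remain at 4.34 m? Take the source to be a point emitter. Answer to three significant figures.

Intensity scales as (d₁/d₂)², so rate at 4.34 m:
1600 × (1.50/4.34)² = 1600 × 0.1195 = 191.2 mGy/h.
Stay time = 38.0 mGy ÷ 191.2 mGy/h = 0.1987 h = 11.92 min.

11.9 min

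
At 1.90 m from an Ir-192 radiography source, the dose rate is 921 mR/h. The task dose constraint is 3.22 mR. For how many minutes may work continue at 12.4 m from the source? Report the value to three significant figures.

8.93 min

By the inverse-square law, rate at 12.4 m:
(1.90/12.4)² = 0.02348, so 921 × 0.02348 = 21.63 mR/h.
Stay time = 3.22 mR ÷ 21.63 mR/h = 0.1489 h = 8.934 min.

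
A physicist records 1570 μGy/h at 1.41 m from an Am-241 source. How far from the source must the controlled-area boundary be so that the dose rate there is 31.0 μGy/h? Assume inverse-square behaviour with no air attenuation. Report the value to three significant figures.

Applying the 1/r² law, d₂ = d₁·√(I₁/I₂).
I₁/I₂ = 1570/31.0 = 50.65, so d₂ = 1.41 × √50.65 = 10.03 m.

10.0 m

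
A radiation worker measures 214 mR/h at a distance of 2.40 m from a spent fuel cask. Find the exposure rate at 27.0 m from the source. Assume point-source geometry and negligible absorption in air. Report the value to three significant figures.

1.69 mR/h

By the inverse-square law, the rate at 27.0 m is
214 × (2.40/27.0)² = 214 × 0.007901 = 1.691 mR/h.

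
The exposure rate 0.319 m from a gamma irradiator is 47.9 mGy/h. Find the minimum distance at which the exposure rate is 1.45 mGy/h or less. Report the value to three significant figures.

Since intensity falls as 1/r², d₂ = d₁·√(I₁/I₂).
I₁/I₂ = 47.9/1.45 = 33.03, so d₂ = 0.319 × √33.03 = 1.833 m.

1.83 m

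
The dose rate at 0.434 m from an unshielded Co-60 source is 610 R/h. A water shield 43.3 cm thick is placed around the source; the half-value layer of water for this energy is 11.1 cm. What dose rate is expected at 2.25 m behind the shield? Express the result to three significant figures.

1.52 R/h

Distance alone: 610 × (0.434/2.25)² = 610 × 0.03721 = 22.70 R/h.
Shield: 43.3/11.1 = 3.901 half-value layers → attenuation 2^(−3.901) = 0.06694.
Combined: 22.70 × 0.06694 = 1.520 R/h.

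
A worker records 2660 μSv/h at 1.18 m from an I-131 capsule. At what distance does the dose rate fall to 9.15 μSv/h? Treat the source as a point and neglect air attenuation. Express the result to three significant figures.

20.1 m

By the inverse-square law, d₂ = d₁·√(I₁/I₂).
I₁/I₂ = 2660/9.15 = 290.7, so d₂ = 1.18 × √290.7 = 20.12 m.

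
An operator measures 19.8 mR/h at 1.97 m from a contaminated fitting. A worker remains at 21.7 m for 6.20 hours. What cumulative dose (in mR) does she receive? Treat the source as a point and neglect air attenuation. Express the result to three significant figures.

By the inverse-square law, rate at 21.7 m:
(1.97/21.7)² = 0.008242, so 19.8 × 0.008242 = 0.1632 mR/h.
Dose = rate × time = 0.1632 mR/h × 6.200 h = 1.012 mR.

1.01 mR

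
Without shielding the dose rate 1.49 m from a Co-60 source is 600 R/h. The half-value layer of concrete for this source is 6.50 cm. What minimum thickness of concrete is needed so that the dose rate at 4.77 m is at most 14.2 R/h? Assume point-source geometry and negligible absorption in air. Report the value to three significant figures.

At 4.77 m, distance alone gives 600 × (1.49/4.77)² = 600 × 0.09757 = 58.54 R/h.
Further attenuation needed: 58.54/14.2 = 4.123.
n = log₂(4.123) = 2.044 half-value layers.
Thickness = 2.044 × 6.50 cm = 13.29 cm.

13.3 cm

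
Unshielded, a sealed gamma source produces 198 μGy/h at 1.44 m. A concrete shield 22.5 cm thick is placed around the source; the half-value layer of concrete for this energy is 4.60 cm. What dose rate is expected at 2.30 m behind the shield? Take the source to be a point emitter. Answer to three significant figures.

2.62 μGy/h

Distance alone: 198 × (1.44/2.30)² = 198 × 0.3920 = 77.62 μGy/h.
Shield: 22.5/4.60 = 4.891 half-value layers → attenuation 2^(−4.891) = 0.03370.
Combined: 77.62 × 0.03370 = 2.616 μGy/h.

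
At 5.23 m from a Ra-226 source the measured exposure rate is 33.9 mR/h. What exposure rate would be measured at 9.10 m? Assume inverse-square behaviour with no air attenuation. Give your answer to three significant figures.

Intensity scales as (d₁/d₂)², so scaling from 5.23 m to 9.10 m:
(5.23/9.10)² = 0.3303, so 33.9 × 0.3303 = 11.20 mR/h.

11.2 mR/h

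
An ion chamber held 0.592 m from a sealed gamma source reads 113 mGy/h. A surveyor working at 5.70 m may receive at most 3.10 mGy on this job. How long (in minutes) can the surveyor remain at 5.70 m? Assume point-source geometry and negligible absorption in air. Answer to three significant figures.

Since intensity falls as 1/r², rate at 5.70 m:
(0.592/5.70)² = 0.01079, so 113 × 0.01079 = 1.219 mGy/h.
Stay time = 3.10 mGy ÷ 1.219 mGy/h = 2.543 h = 152.6 min.

153 min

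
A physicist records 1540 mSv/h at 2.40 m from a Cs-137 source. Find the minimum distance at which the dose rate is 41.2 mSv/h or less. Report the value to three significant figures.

14.7 m

By the inverse-square law, d₂ = d₁·√(I₁/I₂).
I₁/I₂ = 1540/41.2 = 37.38, so d₂ = 2.40 × √37.38 = 14.67 m.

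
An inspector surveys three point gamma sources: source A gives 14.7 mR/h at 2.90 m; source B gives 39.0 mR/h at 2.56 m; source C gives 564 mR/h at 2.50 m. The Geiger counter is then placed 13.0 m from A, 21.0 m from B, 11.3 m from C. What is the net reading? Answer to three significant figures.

Each source contributes Iᵢ·(dᵢ/rᵢ)²; contributions add.
A: 14.7 × (2.90/13.0)² = 0.7315 mR/h
B: 39.0 × (2.56/21.0)² = 0.5796 mR/h
C: 564 × (2.50/11.3)² = 27.61 mR/h
Total = 0.7315 + 0.5796 + 27.61 = 28.92 mR/h.

28.9 mR/h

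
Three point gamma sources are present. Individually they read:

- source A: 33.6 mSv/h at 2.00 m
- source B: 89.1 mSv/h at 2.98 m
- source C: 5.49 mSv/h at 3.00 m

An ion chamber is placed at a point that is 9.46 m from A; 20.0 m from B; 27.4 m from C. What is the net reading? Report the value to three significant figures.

3.55 mSv/h

By superposition, sum each source's inverse-square contribution:
A: 33.6 × (2.00/9.46)² = 1.502 mSv/h
B: 89.1 × (2.98/20.0)² = 1.978 mSv/h
C: 5.49 × (3.00/27.4)² = 0.06581 mSv/h
Total = 1.502 + 1.978 + 0.06581 = 3.546 mSv/h.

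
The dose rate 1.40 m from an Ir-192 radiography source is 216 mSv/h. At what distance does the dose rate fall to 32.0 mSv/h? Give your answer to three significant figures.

3.64 m

Using I₁d₁² = I₂d₂², d₂ = d₁·√(I₁/I₂).
I₁/I₂ = 216/32.0 = 6.750, so d₂ = 1.40 × √6.750 = 3.637 m.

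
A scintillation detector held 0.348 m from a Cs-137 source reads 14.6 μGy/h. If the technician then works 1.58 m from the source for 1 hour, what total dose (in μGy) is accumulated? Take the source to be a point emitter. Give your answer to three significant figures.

0.708 μGy

Intensity scales as (d₁/d₂)², so rate at 1.58 m:
14.6 × (0.348/1.58)² = 14.6 × 0.04851 = 0.7082 μGy/h.
Dose = rate × time = 0.7082 μGy/h × 1.000 h = 0.7082 μGy.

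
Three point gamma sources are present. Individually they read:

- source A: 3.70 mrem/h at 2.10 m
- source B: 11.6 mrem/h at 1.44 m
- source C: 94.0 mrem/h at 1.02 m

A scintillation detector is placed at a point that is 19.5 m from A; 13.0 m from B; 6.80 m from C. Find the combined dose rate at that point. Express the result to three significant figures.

Each source contributes Iᵢ·(dᵢ/rᵢ)²; contributions add.
A: 3.70 × (2.10/19.5)² = 0.04291 mrem/h
B: 11.6 × (1.44/13.0)² = 0.1423 mrem/h
C: 94.0 × (1.02/6.80)² = 2.115 mrem/h
Total = 0.04291 + 0.1423 + 2.115 = 2.300 mrem/h.

2.30 mrem/h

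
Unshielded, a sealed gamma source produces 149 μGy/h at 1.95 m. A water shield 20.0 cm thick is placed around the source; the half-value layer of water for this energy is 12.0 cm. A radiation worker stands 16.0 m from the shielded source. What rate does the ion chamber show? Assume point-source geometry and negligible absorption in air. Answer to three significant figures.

Distance alone: (1.95/16.0)² = 0.01485, so 149 × 0.01485 = 2.213 μGy/h.
Shield: 20.0/12.0 = 1.667 half-value layers → attenuation 2^(−1.667) = 0.3149.
Combined: 2.213 × 0.3149 = 0.6969 μGy/h.

0.697 μGy/h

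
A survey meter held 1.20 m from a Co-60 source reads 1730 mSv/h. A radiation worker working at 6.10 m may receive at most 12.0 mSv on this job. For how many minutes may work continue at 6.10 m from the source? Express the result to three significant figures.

Applying the 1/r² law, rate at 6.10 m:
(1.20/6.10)² = 0.03870, so 1730 × 0.03870 = 66.95 mSv/h.
Stay time = 12.0 mSv ÷ 66.95 mSv/h = 0.1792 h = 10.75 min.

10.8 min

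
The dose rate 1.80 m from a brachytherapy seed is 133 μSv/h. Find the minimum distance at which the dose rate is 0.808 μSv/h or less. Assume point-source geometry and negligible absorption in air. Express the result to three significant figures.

23.1 m

Since intensity falls as 1/r², d₂ = d₁·√(I₁/I₂).
I₁/I₂ = 133/0.808 = 164.6, so d₂ = 1.80 × √164.6 = 23.09 m.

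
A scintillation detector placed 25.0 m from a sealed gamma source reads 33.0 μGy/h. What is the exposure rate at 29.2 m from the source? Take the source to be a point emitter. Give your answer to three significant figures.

Intensity scales as (d₁/d₂)², so scaling from 25.0 m to 29.2 m:
(25.0/29.2)² = 0.7330, so 33.0 × 0.7330 = 24.19 μGy/h.

24.2 μGy/h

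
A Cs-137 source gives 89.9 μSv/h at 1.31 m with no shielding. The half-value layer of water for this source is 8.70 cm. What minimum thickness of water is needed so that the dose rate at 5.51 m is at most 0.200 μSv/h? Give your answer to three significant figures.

40.6 cm

At 5.51 m, distance alone gives (1.31/5.51)² = 0.05652, so 89.9 × 0.05652 = 5.081 μSv/h.
Further attenuation needed: 5.081/0.200 = 25.41.
n = log₂(25.41) = 4.667 half-value layers.
Thickness = 4.667 × 8.70 cm = 40.60 cm.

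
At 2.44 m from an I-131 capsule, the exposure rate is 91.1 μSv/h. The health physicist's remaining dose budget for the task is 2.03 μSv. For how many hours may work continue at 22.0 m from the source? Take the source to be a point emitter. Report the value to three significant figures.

Since intensity falls as 1/r², rate at 22.0 m:
(2.44/22.0)² = 0.01230, so 91.1 × 0.01230 = 1.121 μSv/h.
Stay time = 2.03 μSv ÷ 1.121 μSv/h = 1.811 h.

1.81 h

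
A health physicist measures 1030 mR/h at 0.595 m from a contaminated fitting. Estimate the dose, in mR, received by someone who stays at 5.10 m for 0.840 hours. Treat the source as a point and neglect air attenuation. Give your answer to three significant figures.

Using I₁d₁² = I₂d₂², rate at 5.10 m:
(0.595/5.10)² = 0.01361, so 1030 × 0.01361 = 14.02 mR/h.
Dose = rate × time = 14.02 mR/h × 0.8400 h = 11.78 mR.

11.8 mR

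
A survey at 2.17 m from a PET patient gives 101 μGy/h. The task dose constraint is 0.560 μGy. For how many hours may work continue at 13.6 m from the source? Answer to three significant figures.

Since intensity falls as 1/r², rate at 13.6 m:
101 × (2.17/13.6)² = 101 × 0.02546 = 2.571 μGy/h.
Stay time = 0.560 μGy ÷ 2.571 μGy/h = 0.2178 h.

0.218 h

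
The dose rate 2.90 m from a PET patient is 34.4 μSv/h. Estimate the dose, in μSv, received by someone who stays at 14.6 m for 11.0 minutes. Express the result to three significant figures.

0.249 μSv

Intensity scales as (d₁/d₂)², so rate at 14.6 m:
34.4 × (2.90/14.6)² = 34.4 × 0.03945 = 1.357 μSv/h.
Dose = rate × time = 1.357 μSv/h × 0.1833 h = 0.2487 μSv.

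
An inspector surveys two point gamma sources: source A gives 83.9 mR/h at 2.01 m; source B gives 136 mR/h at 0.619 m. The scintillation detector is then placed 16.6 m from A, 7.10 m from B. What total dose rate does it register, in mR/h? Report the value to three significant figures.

By superposition, sum each source's inverse-square contribution:
A: 83.9 × (2.01/16.6)² = 1.230 mR/h
B: 136 × (0.619/7.10)² = 1.034 mR/h
Total = 1.230 + 1.034 = 2.264 mR/h.

2.26 mR/h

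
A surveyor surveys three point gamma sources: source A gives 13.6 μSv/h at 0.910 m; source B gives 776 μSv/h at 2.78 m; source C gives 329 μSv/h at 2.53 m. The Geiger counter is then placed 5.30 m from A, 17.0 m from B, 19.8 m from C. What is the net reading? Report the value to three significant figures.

Each source contributes Iᵢ·(dᵢ/rᵢ)²; contributions add.
A: 13.6 × (0.910/5.30)² = 0.4009 μSv/h
B: 776 × (2.78/17.0)² = 20.75 μSv/h
C: 329 × (2.53/19.8)² = 5.372 μSv/h
Total = 0.4009 + 20.75 + 5.372 = 26.52 μSv/h.

26.5 μSv/h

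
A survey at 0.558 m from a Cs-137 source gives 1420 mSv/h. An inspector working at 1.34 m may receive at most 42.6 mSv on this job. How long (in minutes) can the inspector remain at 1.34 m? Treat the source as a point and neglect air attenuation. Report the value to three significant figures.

10.4 min

Intensity scales as (d₁/d₂)², so rate at 1.34 m:
(0.558/1.34)² = 0.1734, so 1420 × 0.1734 = 246.2 mSv/h.
Stay time = 42.6 mSv ÷ 246.2 mSv/h = 0.1730 h = 10.38 min.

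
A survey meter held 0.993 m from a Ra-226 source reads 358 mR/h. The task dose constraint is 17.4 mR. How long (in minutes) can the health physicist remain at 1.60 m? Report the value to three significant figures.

Since intensity falls as 1/r², rate at 1.60 m:
(0.993/1.60)² = 0.3852, so 358 × 0.3852 = 137.9 mR/h.
Stay time = 17.4 mR ÷ 137.9 mR/h = 0.1262 h = 7.572 min.

7.57 min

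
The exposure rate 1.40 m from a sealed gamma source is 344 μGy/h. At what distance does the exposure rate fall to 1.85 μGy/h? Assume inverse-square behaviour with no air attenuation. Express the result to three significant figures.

By the inverse-square law, d₂ = d₁·√(I₁/I₂).
I₁/I₂ = 344/1.85 = 185.9, so d₂ = 1.40 × √185.9 = 19.09 m.

19.1 m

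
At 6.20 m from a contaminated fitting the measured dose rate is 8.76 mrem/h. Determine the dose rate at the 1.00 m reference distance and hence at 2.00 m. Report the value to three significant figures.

337 mrem/h; 84.2 mrem/h

Since intensity falls as 1/r²,
At 1.00 m: (6.20/1.00)² = 38.44, so 8.76 × 38.44 = 336.7 mrem/h
At 2.00 m: (1.00/2.00)² = 0.2500, so 336.7 × 0.2500 = 84.17 mrem/h.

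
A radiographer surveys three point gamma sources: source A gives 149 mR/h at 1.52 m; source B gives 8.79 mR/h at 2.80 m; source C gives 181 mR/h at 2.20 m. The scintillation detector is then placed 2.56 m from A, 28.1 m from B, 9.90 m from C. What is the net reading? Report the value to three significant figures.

61.6 mR/h

Each source contributes Iᵢ·(dᵢ/rᵢ)²; contributions add.
A: 149 × (1.52/2.56)² = 52.53 mR/h
B: 8.79 × (2.80/28.1)² = 0.08728 mR/h
C: 181 × (2.20/9.90)² = 8.938 mR/h
Total = 52.53 + 0.08728 + 8.938 = 61.56 mR/h.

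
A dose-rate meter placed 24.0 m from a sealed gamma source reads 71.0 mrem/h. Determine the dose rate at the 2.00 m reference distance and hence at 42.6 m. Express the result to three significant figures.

Using I₁d₁² = I₂d₂²,
At 2.00 m: 71.0 × (24.0/2.00)² = 71.0 × 144.0 = 10220 mrem/h
At 42.6 m: (2.00/42.6)² = 0.002204, so 10220 × 0.002204 = 22.52 mrem/h.

10200 mrem/h; 22.5 mrem/h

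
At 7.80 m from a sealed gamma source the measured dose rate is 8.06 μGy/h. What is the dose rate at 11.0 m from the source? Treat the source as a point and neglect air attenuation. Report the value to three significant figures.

By the inverse-square law, scaling from 7.80 m to 11.0 m:
(7.80/11.0)² = 0.5028, so 8.06 × 0.5028 = 4.053 μGy/h.

4.05 μGy/h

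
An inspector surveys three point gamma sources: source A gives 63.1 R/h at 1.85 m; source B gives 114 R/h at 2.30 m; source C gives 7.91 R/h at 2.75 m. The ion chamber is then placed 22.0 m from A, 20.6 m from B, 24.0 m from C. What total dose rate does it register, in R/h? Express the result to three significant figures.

Each source contributes Iᵢ·(dᵢ/rᵢ)²; contributions add.
A: 63.1 × (1.85/22.0)² = 0.4462 R/h
B: 114 × (2.30/20.6)² = 1.421 R/h
C: 7.91 × (2.75/24.0)² = 0.1039 R/h
Total = 0.4462 + 1.421 + 0.1039 = 1.971 R/h.

1.97 R/h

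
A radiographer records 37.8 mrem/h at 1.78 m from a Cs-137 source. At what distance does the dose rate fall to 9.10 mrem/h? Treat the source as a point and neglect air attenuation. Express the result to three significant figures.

3.63 m

Applying the 1/r² law, d₂ = d₁·√(I₁/I₂).
I₁/I₂ = 37.8/9.10 = 4.154, so d₂ = 1.78 × √4.154 = 3.628 m.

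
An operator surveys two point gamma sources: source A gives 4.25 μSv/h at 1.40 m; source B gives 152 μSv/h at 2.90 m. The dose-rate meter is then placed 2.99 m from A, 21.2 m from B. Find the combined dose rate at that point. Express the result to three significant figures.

3.78 μSv/h

By superposition, sum each source's inverse-square contribution:
A: 4.25 × (1.40/2.99)² = 0.9318 μSv/h
B: 152 × (2.90/21.2)² = 2.844 μSv/h
Total = 0.9318 + 2.844 = 3.776 μSv/h.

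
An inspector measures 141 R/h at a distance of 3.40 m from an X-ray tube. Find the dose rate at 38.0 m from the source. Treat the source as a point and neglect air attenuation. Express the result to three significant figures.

1.13 R/h

Using I₁d₁² = I₂d₂², the rate at 38.0 m is
(3.40/38.0)² = 0.008006, so 141 × 0.008006 = 1.129 R/h.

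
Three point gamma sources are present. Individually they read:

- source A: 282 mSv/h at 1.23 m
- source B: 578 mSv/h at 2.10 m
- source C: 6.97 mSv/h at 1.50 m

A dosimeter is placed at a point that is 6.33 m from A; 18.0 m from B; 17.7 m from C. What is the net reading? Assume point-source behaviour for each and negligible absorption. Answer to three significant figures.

By superposition, sum each source's inverse-square contribution:
A: 282 × (1.23/6.33)² = 10.65 mSv/h
B: 578 × (2.10/18.0)² = 7.867 mSv/h
C: 6.97 × (1.50/17.7)² = 0.05006 mSv/h
Total = 10.65 + 7.867 + 0.05006 = 18.57 mSv/h.

18.6 mSv/h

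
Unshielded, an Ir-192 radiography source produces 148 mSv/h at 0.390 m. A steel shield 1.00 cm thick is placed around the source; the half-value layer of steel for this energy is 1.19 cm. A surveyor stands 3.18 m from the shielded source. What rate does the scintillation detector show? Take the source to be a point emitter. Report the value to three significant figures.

Distance alone: 148 × (0.390/3.18)² = 148 × 0.01504 = 2.226 mSv/h.
Shield: 1.00/1.19 = 0.8403 half-value layers → attenuation 2^(−0.8403) = 0.5585.
Combined: 2.226 × 0.5585 = 1.243 mSv/h.

1.24 mSv/h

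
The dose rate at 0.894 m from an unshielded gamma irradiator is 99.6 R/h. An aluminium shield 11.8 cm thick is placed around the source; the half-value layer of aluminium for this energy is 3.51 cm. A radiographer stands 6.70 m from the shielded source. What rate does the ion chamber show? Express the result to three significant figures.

Distance alone: 99.6 × (0.894/6.70)² = 99.6 × 0.01780 = 1.773 R/h.
Shield: 11.8/3.51 = 3.362 half-value layers → attenuation 2^(−3.362) = 0.09726.
Combined: 1.773 × 0.09726 = 0.1724 R/h.

0.172 R/h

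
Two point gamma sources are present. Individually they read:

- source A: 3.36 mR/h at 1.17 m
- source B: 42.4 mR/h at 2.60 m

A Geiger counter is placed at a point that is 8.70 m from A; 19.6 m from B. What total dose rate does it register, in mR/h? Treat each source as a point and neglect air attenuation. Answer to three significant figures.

By superposition, sum each source's inverse-square contribution:
A: 3.36 × (1.17/8.70)² = 0.06077 mR/h
B: 42.4 × (2.60/19.6)² = 0.7461 mR/h
Total = 0.06077 + 0.7461 = 0.8069 mR/h.

0.807 mR/h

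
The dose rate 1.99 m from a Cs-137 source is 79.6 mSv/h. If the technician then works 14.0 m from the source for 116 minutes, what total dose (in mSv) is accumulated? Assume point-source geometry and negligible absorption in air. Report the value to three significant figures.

3.11 mSv

Applying the 1/r² law, rate at 14.0 m:
79.6 × (1.99/14.0)² = 79.6 × 0.02020 = 1.608 mSv/h.
Dose = rate × time = 1.608 mSv/h × 1.933 h = 3.108 mSv.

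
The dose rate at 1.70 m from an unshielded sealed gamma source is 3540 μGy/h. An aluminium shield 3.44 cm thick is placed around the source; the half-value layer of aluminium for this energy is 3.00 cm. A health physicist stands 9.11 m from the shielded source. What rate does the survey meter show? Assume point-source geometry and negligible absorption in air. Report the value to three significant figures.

Distance alone: 3540 × (1.70/9.11)² = 3540 × 0.03482 = 123.3 μGy/h.
Shield: 3.44/3.00 = 1.147 half-value layers → attenuation 2^(−1.147) = 0.4516.
Combined: 123.3 × 0.4516 = 55.68 μGy/h.

55.7 μGy/h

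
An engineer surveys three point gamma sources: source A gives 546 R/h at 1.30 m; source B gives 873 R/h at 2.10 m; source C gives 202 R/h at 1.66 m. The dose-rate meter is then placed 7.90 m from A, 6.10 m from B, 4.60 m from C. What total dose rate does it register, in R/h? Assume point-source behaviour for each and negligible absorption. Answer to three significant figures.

By superposition, sum each source's inverse-square contribution:
A: 546 × (1.30/7.90)² = 14.79 R/h
B: 873 × (2.10/6.10)² = 103.5 R/h
C: 202 × (1.66/4.60)² = 26.31 R/h
Total = 14.79 + 103.5 + 26.31 = 144.6 R/h.

145 R/h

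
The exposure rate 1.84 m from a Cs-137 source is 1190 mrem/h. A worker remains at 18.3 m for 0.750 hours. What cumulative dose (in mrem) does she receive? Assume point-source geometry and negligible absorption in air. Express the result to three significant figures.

Since intensity falls as 1/r², rate at 18.3 m:
(1.84/18.3)² = 0.01011, so 1190 × 0.01011 = 12.03 mrem/h.
Dose = rate × time = 12.03 mrem/h × 0.7500 h = 9.022 mrem.

9.02 mrem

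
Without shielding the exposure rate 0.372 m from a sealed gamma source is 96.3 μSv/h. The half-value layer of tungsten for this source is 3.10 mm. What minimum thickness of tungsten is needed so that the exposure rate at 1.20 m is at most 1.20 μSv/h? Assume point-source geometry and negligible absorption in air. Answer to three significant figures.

9.14 mm

At 1.20 m, distance alone gives (0.372/1.20)² = 0.09610, so 96.3 × 0.09610 = 9.254 μSv/h.
Further attenuation needed: 9.254/1.20 = 7.712.
n = log₂(7.712) = 2.947 half-value layers.
Thickness = 2.947 × 3.10 mm = 9.136 mm.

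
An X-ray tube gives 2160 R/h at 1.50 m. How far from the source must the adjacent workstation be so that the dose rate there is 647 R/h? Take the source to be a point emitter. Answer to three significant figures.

2.74 m

By the inverse-square law, d₂ = d₁·√(I₁/I₂).
I₁/I₂ = 2160/647 = 3.338, so d₂ = 1.50 × √3.338 = 2.741 m.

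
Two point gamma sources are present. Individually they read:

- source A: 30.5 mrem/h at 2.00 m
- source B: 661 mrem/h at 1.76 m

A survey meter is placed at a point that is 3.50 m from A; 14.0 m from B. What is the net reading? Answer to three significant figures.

Each source contributes Iᵢ·(dᵢ/rᵢ)²; contributions add.
A: 30.5 × (2.00/3.50)² = 9.959 mrem/h
B: 661 × (1.76/14.0)² = 10.45 mrem/h
Total = 9.959 + 10.45 = 20.41 mrem/h.

20.4 mrem/h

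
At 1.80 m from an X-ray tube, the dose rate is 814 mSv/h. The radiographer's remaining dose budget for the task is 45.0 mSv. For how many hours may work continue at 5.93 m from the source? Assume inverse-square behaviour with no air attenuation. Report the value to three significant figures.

0.600 h

Intensity scales as (d₁/d₂)², so rate at 5.93 m:
(1.80/5.93)² = 0.09214, so 814 × 0.09214 = 75.00 mSv/h.
Stay time = 45.0 mSv ÷ 75.00 mSv/h = 0.6000 h.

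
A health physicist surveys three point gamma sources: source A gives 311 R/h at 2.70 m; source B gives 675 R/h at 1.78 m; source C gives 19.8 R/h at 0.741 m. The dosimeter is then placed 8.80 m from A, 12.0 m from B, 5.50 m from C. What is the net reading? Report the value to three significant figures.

44.5 R/h

By superposition, sum each source's inverse-square contribution:
A: 311 × (2.70/8.80)² = 29.28 R/h
B: 675 × (1.78/12.0)² = 14.85 R/h
C: 19.8 × (0.741/5.50)² = 0.3594 R/h
Total = 29.28 + 14.85 + 0.3594 = 44.49 R/h.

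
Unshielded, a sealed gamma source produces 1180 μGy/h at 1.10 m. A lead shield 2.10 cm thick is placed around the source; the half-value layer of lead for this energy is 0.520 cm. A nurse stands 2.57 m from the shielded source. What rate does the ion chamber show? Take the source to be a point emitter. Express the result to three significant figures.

13.2 μGy/h

Distance alone: (1.10/2.57)² = 0.1832, so 1180 × 0.1832 = 216.2 μGy/h.
Shield: 2.10/0.520 = 4.038 half-value layers → attenuation 2^(−4.038) = 0.06088.
Combined: 216.2 × 0.06088 = 13.16 μGy/h.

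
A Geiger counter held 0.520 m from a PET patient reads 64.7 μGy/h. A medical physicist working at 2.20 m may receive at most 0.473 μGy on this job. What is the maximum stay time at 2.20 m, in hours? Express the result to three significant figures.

0.131 h

By the inverse-square law, rate at 2.20 m:
64.7 × (0.520/2.20)² = 64.7 × 0.05587 = 3.615 μGy/h.
Stay time = 0.473 μGy ÷ 3.615 μGy/h = 0.1308 h.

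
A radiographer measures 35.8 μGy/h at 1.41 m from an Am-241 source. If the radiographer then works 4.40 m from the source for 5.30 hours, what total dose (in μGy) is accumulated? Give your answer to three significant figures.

Intensity scales as (d₁/d₂)², so rate at 4.40 m:
(1.41/4.40)² = 0.1027, so 35.8 × 0.1027 = 3.677 μGy/h.
Dose = rate × time = 3.677 μGy/h × 5.300 h = 19.49 μGy.

19.5 μGy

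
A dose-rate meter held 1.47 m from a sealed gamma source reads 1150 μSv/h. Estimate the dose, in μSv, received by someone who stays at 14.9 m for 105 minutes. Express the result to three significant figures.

19.6 μSv

Applying the 1/r² law, rate at 14.9 m:
(1.47/14.9)² = 0.009733, so 1150 × 0.009733 = 11.19 μSv/h.
Dose = rate × time = 11.19 μSv/h × 1.750 h = 19.58 μSv.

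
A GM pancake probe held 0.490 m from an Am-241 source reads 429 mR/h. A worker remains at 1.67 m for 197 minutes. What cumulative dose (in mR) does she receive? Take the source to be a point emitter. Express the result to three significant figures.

By the inverse-square law, rate at 1.67 m:
(0.490/1.67)² = 0.08609, so 429 × 0.08609 = 36.93 mR/h.
Dose = rate × time = 36.93 mR/h × 3.283 h = 121.2 mR.

121 mR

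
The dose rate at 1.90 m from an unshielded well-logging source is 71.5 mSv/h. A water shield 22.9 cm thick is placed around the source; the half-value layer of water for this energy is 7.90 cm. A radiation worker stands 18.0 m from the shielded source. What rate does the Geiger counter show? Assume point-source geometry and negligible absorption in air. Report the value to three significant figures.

Distance alone: 71.5 × (1.90/18.0)² = 71.5 × 0.01114 = 0.7965 mSv/h.
Shield: 22.9/7.90 = 2.899 half-value layers → attenuation 2^(−2.899) = 0.1341.
Combined: 0.7965 × 0.1341 = 0.1068 mSv/h.

0.107 mSv/h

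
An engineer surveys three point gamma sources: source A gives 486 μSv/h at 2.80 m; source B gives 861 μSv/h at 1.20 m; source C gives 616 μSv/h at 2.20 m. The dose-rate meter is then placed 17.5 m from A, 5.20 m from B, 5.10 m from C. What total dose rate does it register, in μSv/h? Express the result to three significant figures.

Each source contributes Iᵢ·(dᵢ/rᵢ)²; contributions add.
A: 486 × (2.80/17.5)² = 12.44 μSv/h
B: 861 × (1.20/5.20)² = 45.85 μSv/h
C: 616 × (2.20/5.10)² = 114.6 μSv/h
Total = 12.44 + 45.85 + 114.6 = 172.9 μSv/h.

173 μSv/h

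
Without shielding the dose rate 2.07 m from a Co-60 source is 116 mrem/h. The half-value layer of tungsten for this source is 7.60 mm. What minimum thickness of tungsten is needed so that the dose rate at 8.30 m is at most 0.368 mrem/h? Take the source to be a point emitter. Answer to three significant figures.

At 8.30 m, distance alone gives 116 × (2.07/8.30)² = 116 × 0.06220 = 7.215 mrem/h.
Further attenuation needed: 7.215/0.368 = 19.61.
n = log₂(19.61) = 4.294 half-value layers.
Thickness = 4.294 × 7.60 mm = 32.63 mm.

32.6 mm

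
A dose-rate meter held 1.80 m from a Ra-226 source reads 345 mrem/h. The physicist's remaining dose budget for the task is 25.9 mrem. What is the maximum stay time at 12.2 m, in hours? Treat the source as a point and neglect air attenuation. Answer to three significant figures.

By the inverse-square law, rate at 12.2 m:
345 × (1.80/12.2)² = 345 × 0.02177 = 7.511 mrem/h.
Stay time = 25.9 mrem ÷ 7.511 mrem/h = 3.448 h.

3.45 h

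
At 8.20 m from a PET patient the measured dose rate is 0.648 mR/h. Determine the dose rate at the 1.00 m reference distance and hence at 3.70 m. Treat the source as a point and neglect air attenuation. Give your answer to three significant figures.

By the inverse-square law,
At 1.00 m: 0.648 × (8.20/1.00)² = 0.648 × 67.24 = 43.57 mR/h
At 3.70 m: (1.00/3.70)² = 0.07305, so 43.57 × 0.07305 = 3.183 mR/h.

43.6 mR/h; 3.18 mR/h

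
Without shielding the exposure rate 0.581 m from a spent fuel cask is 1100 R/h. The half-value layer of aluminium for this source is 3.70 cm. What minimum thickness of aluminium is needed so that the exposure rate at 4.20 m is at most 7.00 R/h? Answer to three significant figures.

At 4.20 m, distance alone gives 1100 × (0.581/4.20)² = 1100 × 0.01914 = 21.05 R/h.
Further attenuation needed: 21.05/7.00 = 3.007.
n = log₂(3.007) = 1.588 half-value layers.
Thickness = 1.588 × 3.70 cm = 5.876 cm.

5.88 cm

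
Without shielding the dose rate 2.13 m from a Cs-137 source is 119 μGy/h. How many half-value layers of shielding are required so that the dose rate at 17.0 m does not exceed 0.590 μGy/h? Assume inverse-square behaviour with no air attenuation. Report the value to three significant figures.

1.66 half-value layers

At 17.0 m, distance alone gives (2.13/17.0)² = 0.01570, so 119 × 0.01570 = 1.868 μGy/h.
Further attenuation needed: 1.868/0.590 = 3.166.
n = log₂(3.166) = 1.663 half-value layers.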